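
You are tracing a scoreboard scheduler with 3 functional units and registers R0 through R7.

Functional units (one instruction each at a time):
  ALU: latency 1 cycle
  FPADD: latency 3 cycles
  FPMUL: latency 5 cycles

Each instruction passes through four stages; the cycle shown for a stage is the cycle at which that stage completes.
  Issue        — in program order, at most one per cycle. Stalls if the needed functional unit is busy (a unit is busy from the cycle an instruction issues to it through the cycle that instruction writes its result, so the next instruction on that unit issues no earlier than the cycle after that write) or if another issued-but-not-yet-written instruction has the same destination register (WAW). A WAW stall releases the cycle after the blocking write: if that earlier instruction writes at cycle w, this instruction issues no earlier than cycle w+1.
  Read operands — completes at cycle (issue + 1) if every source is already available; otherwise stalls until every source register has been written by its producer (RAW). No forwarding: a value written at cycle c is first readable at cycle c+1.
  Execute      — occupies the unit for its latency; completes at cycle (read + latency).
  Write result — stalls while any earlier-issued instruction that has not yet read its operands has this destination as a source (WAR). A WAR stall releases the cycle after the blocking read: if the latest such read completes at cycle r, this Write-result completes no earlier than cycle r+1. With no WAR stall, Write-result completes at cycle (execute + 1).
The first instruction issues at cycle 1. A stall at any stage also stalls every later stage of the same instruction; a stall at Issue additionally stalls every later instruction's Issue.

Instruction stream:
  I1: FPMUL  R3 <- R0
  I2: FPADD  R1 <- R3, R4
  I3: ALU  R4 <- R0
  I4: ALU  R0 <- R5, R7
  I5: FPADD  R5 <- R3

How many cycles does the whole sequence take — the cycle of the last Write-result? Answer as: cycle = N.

cycle = 19

cycle 1: issue I1 (FPMUL)
cycle 2: I1 read-ops, issue I2 (FPADD)
cycle 3: issue I3 (ALU)
cycle 4: I3 read-ops
cycle 5: I3 finished on ALU
cycle 7: I1 finished on FPMUL
cycle 8: I1→R3
cycle 9: I2 read-ops
cycle 10: I3→R4
cycle 11: issue I4 (ALU)
cycle 12: I2 finished on FPADD, I4 read-ops
cycle 13: I2→R1, I4 finished on ALU
cycle 14: I4→R0, issue I5 (FPADD)
cycle 15: I5 read-ops
cycle 18: I5 finished on FPADD
cycle 19: I5→R5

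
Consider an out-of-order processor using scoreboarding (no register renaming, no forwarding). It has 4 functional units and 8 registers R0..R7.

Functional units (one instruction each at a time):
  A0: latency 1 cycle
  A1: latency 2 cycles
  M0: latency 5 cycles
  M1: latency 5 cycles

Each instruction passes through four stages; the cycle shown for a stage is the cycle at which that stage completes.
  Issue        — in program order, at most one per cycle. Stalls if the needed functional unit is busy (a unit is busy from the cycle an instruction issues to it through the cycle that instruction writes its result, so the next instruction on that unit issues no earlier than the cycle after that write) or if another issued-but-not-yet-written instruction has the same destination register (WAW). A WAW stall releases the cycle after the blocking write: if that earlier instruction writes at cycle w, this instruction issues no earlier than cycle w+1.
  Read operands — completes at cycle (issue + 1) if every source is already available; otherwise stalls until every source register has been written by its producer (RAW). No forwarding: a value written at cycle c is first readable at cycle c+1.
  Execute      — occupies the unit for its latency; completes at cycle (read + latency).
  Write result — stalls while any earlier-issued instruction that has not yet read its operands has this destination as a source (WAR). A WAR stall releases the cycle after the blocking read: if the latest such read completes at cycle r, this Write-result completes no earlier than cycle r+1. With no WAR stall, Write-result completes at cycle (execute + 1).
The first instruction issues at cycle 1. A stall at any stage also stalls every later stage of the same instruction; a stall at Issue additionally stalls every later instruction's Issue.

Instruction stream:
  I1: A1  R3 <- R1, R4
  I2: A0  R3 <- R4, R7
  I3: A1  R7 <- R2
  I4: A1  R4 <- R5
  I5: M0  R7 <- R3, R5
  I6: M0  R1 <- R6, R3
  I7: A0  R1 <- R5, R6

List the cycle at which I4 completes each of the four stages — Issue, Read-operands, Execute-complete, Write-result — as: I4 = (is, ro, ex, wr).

I4 = (12, 13, 15, 16)

c1: I1 dispatched to A1
c2: I1 operands ready
c4: I1 complete
c5: R3←I1
c6: I2 dispatched to A0
c7: I2 operands ready, I3 dispatched to A1
c8: I2 complete, I3 operands ready
c9: R3←I2
c10: I3 complete
c11: R7←I3
c12: I4 dispatched to A1
c13: I4 operands ready, I5 dispatched to M0
c14: I5 operands ready
c15: I4 complete
c16: R4←I4
c19: I5 complete
c20: R7←I5
c21: I6 dispatched to M0
c22: I6 operands ready
c27: I6 complete
c28: R1←I6
c29: I7 dispatched to A0
c30: I7 operands ready
c31: I7 complete
c32: R1←I7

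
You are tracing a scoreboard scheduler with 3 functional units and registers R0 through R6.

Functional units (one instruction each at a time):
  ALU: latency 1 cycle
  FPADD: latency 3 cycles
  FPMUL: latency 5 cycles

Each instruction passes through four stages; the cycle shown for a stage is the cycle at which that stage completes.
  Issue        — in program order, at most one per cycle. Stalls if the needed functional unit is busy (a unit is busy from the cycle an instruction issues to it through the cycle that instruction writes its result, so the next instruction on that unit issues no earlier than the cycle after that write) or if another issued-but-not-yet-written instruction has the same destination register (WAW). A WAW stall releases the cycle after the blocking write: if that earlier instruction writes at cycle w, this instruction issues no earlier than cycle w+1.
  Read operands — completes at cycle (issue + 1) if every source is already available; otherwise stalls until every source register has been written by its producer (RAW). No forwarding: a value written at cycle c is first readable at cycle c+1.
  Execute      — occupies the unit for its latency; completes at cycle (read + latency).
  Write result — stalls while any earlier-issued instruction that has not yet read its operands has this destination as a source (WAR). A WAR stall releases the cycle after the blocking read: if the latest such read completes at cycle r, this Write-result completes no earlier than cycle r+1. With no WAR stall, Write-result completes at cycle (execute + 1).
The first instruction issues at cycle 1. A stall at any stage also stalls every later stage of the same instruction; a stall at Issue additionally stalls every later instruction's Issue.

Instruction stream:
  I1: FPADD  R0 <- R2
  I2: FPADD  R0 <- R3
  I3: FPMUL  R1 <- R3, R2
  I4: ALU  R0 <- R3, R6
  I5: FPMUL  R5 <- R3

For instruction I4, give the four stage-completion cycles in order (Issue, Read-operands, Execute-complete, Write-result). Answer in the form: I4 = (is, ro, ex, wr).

  I1 | 1 | 2 | 5 | 6
  I2 | 7 | 8 | 11 | 12   struct: FPADD busy until I1 writes@6
  I3 | 8 | 9 | 14 | 15
  I4 | 13 | 14 | 15 | 16   WAW R0: wait I2 write@12
  I5 | 16 | 17 | 22 | 23   struct: FPMUL busy until I3 writes@15

I4 = (13, 14, 15, 16)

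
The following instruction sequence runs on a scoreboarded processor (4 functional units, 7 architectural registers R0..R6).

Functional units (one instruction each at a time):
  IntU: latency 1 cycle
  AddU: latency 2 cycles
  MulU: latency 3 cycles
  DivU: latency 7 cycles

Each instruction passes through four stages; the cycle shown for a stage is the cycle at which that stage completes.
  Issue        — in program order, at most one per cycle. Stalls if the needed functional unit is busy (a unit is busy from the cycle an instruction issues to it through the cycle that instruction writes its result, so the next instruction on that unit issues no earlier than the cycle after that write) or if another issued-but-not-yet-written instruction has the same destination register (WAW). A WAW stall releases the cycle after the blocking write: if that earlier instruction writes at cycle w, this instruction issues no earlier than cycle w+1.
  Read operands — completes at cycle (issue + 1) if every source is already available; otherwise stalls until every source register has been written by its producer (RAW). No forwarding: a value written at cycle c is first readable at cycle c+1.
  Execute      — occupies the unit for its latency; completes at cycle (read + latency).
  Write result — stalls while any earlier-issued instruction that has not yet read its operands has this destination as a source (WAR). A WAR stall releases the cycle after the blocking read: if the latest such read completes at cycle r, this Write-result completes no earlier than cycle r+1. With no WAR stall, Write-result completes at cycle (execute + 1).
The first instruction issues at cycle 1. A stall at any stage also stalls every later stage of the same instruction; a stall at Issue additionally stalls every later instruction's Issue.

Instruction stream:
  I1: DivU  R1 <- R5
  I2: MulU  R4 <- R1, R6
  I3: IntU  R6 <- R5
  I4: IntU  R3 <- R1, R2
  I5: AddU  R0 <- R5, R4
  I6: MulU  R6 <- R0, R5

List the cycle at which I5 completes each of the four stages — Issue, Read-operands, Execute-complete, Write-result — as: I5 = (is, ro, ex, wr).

I1  is:1  ro:2  ex:9  wr:10
I2  is:2  ro:11  ex:14  wr:15  — RAW R1: wait I1 write@10
I3  is:3  ro:4  ex:5  wr:12  — WAR R6: wait I2 read@11
I4  is:13  ro:14  ex:15  wr:16  — struct: IntU busy until I3 writes@12
I5  is:14  ro:16  ex:18  wr:19  — RAW R4: wait I2 write@15
I6  is:16  ro:20  ex:23  wr:24  — struct: MulU busy until I2 writes@15, RAW R0: wait I5 write@19

I5 = (14, 16, 18, 19)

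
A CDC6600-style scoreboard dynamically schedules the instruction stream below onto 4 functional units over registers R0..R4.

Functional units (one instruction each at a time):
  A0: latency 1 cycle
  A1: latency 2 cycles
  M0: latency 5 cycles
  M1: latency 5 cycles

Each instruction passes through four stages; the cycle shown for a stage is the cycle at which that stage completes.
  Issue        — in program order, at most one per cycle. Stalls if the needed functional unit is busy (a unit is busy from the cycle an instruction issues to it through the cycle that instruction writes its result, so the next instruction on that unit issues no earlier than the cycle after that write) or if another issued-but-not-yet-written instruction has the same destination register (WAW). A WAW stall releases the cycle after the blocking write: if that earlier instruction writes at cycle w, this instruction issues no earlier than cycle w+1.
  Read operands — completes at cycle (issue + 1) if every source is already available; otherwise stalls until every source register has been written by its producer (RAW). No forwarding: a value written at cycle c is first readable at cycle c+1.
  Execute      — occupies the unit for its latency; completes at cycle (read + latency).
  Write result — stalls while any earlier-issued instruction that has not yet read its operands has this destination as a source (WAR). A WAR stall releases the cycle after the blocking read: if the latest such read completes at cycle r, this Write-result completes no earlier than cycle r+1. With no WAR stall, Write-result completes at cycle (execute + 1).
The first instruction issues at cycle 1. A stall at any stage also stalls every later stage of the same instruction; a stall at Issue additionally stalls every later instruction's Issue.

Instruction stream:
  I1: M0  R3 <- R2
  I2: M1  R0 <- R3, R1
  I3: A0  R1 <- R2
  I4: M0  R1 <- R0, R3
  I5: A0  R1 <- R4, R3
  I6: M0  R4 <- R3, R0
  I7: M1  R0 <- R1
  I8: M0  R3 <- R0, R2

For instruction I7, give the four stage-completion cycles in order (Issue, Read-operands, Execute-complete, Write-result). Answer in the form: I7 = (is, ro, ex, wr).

I7 = (25, 27, 32, 33)

[I1] 1/2/7/8
[I2] 2/9/14/15  (RAW R3: wait I1 write@8)
[I3] 3/4/5/10  (WAR R1: wait I2 read@9)
[I4] 11/16/21/22  (WAW R1: wait I3 write@10; RAW R0: wait I2 write@15)
[I5] 23/24/25/26  (WAW R1: wait I4 write@22)
[I6] 24/25/30/31
[I7] 25/27/32/33  (RAW R1: wait I5 write@26)
[I8] 32/34/39/40  (struct: M0 busy until I6 writes@31; RAW R0: wait I7 write@33)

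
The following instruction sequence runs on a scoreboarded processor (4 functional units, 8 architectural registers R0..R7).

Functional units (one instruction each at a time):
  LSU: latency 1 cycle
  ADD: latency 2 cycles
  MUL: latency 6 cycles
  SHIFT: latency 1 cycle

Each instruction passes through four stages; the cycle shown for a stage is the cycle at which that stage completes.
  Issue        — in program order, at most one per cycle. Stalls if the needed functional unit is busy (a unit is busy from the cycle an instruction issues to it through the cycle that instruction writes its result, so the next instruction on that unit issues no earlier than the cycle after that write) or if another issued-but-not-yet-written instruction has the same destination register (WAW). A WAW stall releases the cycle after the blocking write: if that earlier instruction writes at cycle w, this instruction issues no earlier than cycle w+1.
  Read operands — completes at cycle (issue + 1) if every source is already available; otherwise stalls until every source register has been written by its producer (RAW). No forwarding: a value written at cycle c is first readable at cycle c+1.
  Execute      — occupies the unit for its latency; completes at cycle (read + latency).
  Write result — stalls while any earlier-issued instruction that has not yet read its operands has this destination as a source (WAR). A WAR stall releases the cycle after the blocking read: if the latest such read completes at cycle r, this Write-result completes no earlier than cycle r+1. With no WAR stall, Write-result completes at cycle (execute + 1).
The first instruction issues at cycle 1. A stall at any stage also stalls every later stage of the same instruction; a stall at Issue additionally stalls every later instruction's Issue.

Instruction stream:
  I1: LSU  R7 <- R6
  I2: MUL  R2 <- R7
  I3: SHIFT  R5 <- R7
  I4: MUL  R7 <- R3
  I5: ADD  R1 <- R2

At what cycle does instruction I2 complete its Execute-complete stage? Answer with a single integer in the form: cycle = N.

cycle = 11

  I1 | 1 | 2 | 3 | 4
  I2 | 2 | 5 | 11 | 12   RAW R7: wait I1 write@4
  I3 | 3 | 5 | 6 | 7   RAW R7: wait I1 write@4
  I4 | 13 | 14 | 20 | 21   struct: MUL busy until I2 writes@12
  I5 | 14 | 15 | 17 | 18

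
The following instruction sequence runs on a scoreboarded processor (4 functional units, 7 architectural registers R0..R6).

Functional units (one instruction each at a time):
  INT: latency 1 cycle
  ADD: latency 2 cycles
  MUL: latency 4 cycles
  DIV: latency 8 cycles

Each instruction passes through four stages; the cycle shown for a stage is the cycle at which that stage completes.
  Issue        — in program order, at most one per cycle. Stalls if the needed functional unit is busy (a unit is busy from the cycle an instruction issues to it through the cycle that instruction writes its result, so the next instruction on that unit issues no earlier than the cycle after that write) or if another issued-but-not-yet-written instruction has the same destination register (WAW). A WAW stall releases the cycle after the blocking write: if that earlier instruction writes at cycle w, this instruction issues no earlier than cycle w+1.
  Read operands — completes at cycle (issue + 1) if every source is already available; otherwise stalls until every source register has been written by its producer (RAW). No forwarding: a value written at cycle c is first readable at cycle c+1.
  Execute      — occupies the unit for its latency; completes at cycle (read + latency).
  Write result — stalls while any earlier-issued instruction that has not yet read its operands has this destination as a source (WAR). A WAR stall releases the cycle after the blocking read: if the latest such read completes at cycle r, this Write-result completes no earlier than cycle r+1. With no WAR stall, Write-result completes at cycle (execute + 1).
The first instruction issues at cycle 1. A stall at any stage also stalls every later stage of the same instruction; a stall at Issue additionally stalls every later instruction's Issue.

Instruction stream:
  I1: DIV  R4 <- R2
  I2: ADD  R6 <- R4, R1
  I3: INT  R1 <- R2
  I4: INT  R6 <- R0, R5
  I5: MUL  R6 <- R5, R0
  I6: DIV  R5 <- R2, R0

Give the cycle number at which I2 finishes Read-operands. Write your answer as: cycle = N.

cycle 1: issue I1 (DIV)
cycle 2: I1 read-ops; issue I2 (ADD)
cycle 3: issue I3 (INT)
cycle 4: I3 read-ops
cycle 5: I3 finished on INT
cycle 10: I1 finished on DIV
cycle 11: I1→R4
cycle 12: I2 read-ops
cycle 13: I3→R1
cycle 14: I2 finished on ADD
cycle 15: I2→R6
cycle 16: issue I4 (INT)
cycle 17: I4 read-ops
cycle 18: I4 finished on INT
cycle 19: I4→R6
cycle 20: issue I5 (MUL)
cycle 21: I5 read-ops; issue I6 (DIV)
cycle 22: I6 read-ops
cycle 25: I5 finished on MUL
cycle 26: I5→R6
cycle 30: I6 finished on DIV
cycle 31: I6→R5

cycle = 12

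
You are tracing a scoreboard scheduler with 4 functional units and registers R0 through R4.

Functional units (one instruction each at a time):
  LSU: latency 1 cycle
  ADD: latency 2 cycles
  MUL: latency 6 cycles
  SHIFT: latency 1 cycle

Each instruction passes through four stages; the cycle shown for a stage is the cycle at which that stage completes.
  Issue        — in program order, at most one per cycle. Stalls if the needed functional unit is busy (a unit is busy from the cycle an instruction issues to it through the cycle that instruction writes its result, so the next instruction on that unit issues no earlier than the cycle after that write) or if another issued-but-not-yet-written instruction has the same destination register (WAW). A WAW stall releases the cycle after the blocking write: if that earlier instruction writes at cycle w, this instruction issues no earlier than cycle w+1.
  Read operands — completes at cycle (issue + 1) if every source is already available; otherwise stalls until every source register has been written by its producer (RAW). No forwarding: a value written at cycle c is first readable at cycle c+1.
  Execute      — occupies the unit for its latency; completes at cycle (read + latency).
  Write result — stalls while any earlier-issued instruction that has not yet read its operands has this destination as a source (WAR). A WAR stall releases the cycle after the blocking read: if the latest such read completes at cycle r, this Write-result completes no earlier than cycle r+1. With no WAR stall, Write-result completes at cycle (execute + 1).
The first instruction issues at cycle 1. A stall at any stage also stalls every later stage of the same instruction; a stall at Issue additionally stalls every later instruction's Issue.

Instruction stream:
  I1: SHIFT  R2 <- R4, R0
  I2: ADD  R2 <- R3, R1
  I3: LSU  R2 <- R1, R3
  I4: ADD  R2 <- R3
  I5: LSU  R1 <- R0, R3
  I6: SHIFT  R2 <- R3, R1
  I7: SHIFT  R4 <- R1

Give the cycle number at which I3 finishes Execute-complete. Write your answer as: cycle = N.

cycle = 12

[1] I1 issues→SHIFT
[2] I1 reads
[3] I1 exec-done
[4] I1 writes R2
[5] I2 issues→ADD
[6] I2 reads
[8] I2 exec-done
[9] I2 writes R2
[10] I3 issues→LSU
[11] I3 reads
[12] I3 exec-done
[13] I3 writes R2
[14] I4 issues→ADD
[15] I4 reads · I5 issues→LSU
[16] I5 reads
[17] I4 exec-done · I5 exec-done
[18] I4 writes R2 · I5 writes R1
[19] I6 issues→SHIFT
[20] I6 reads
[21] I6 exec-done
[22] I6 writes R2
[23] I7 issues→SHIFT
[24] I7 reads
[25] I7 exec-done
[26] I7 writes R4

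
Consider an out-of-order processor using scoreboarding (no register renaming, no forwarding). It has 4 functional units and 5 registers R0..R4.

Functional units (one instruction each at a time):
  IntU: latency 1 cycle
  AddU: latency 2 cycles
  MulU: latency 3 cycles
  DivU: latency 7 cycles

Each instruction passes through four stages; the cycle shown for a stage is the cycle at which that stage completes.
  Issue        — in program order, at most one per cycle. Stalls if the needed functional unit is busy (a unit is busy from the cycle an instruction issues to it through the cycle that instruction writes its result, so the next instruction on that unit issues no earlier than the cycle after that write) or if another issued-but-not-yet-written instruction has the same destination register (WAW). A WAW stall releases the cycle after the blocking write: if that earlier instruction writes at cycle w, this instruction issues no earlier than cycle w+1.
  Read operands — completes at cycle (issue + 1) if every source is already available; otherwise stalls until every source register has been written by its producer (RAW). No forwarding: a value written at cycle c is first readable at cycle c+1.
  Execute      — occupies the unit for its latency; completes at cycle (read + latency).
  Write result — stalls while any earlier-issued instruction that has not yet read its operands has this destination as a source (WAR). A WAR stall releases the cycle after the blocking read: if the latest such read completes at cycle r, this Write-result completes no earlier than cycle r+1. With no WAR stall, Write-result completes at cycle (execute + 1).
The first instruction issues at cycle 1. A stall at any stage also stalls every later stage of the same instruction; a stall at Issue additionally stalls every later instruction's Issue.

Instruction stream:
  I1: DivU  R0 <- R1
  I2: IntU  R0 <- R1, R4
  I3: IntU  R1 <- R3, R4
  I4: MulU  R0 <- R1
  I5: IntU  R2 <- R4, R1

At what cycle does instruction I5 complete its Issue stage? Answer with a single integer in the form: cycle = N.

I1  is:1  ro:2  ex:9  wr:10
I2  is:11  ro:12  ex:13  wr:14  — WAW R0: wait I1 write@10
I3  is:15  ro:16  ex:17  wr:18  — struct: IntU busy until I2 writes@14
I4  is:16  ro:19  ex:22  wr:23  — RAW R1: wait I3 write@18
I5  is:19  ro:20  ex:21  wr:22  — struct: IntU busy until I3 writes@18

cycle = 19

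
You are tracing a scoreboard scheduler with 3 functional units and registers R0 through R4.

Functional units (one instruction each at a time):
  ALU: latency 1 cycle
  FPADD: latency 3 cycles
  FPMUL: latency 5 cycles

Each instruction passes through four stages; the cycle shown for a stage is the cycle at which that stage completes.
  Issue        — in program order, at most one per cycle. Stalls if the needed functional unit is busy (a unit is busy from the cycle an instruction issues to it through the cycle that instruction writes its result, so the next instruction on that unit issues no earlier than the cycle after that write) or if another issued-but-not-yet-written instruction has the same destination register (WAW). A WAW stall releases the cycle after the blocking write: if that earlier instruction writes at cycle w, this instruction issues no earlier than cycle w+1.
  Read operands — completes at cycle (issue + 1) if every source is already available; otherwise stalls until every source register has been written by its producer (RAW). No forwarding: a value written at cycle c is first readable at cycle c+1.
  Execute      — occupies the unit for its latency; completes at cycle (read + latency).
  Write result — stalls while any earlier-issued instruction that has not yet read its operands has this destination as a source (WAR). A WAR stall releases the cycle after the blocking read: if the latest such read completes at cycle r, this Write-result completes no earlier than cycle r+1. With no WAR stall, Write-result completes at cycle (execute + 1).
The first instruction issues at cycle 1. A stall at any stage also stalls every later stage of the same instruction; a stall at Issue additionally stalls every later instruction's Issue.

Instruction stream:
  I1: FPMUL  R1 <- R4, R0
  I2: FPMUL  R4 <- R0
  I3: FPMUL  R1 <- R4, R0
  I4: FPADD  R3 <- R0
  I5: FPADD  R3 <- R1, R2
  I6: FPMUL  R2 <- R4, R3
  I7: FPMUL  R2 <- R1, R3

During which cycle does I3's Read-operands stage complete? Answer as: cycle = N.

t=1  I1 dispatched to FPMUL
t=2  I1 operands ready
t=7  I1 complete
t=8  R1←I1
t=9  I2 dispatched to FPMUL
t=10  I2 operands ready
t=15  I2 complete
t=16  R4←I2
t=17  I3 dispatched to FPMUL
t=18  I3 operands ready · I4 dispatched to FPADD
t=19  I4 operands ready
t=22  I4 complete
t=23  I3 complete · R3←I4
t=24  R1←I3 · I5 dispatched to FPADD
t=25  I5 operands ready · I6 dispatched to FPMUL
t=28  I5 complete
t=29  R3←I5
t=30  I6 operands ready
t=35  I6 complete
t=36  R2←I6
t=37  I7 dispatched to FPMUL
t=38  I7 operands ready
t=43  I7 complete
t=44  R2←I7

cycle = 18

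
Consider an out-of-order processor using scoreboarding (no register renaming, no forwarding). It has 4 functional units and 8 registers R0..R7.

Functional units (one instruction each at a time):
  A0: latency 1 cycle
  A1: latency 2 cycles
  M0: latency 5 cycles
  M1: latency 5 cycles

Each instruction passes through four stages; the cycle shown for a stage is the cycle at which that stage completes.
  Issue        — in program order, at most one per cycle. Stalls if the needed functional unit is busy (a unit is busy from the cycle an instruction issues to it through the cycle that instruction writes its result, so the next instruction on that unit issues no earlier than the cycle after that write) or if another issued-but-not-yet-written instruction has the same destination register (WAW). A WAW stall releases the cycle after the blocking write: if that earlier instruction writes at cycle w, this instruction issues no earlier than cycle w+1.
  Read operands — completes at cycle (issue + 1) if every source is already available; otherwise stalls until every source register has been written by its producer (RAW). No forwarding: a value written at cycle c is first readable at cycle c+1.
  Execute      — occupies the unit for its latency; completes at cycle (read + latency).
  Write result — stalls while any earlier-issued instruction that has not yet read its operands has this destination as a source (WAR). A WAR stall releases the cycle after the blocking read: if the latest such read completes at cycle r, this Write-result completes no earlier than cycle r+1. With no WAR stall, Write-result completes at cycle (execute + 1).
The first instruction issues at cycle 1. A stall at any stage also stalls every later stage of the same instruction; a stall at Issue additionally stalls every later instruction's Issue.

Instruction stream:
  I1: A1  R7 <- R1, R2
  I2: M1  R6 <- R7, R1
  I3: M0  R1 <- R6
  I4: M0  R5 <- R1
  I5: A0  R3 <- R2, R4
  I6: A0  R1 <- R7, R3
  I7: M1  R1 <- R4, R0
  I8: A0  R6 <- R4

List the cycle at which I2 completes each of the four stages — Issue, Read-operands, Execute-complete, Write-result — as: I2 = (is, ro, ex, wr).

I2 = (2, 6, 11, 12)

c1: I1 issues→A1
c2: I1 reads · I2 issues→M1
c3: I3 issues→M0
c4: I1 exec-done
c5: I1 writes R7
c6: I2 reads
c11: I2 exec-done
c12: I2 writes R6
c13: I3 reads
c18: I3 exec-done
c19: I3 writes R1
c20: I4 issues→M0
c21: I4 reads · I5 issues→A0
c22: I5 reads
c23: I5 exec-done
c24: I5 writes R3
c25: I6 issues→A0
c26: I4 exec-done · I6 reads
c27: I4 writes R5 · I6 exec-done
c28: I6 writes R1
c29: I7 issues→M1
c30: I7 reads · I8 issues→A0
c31: I8 reads
c32: I8 exec-done
c33: I8 writes R6
c35: I7 exec-done
c36: I7 writes R1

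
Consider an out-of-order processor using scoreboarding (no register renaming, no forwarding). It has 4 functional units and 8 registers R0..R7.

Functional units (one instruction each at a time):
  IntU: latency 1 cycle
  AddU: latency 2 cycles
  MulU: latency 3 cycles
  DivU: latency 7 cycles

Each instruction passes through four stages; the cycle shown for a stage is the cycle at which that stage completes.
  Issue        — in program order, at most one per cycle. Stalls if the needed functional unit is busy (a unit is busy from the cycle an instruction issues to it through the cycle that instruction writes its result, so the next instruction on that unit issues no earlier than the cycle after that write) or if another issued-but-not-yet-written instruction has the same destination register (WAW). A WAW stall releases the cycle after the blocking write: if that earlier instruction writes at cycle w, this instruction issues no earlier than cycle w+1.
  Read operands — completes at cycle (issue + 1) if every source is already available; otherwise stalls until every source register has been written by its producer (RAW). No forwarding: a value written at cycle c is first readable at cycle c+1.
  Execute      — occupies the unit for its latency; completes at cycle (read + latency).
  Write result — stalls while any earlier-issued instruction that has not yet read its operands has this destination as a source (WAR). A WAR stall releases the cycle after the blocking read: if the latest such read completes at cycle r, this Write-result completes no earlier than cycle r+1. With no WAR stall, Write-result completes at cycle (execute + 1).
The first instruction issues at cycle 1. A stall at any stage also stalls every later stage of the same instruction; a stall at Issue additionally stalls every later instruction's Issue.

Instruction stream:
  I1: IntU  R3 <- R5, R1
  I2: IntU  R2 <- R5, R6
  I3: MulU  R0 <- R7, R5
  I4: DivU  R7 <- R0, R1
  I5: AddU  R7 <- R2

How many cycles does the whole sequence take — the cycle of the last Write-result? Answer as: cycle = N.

cycle = 25

I1  is:1  ro:2  ex:3  wr:4
I2  is:5  ro:6  ex:7  wr:8  — struct: IntU busy until I1 writes@4
I3  is:6  ro:7  ex:10  wr:11
I4  is:7  ro:12  ex:19  wr:20  — RAW R0: wait I3 write@11
I5  is:21  ro:22  ex:24  wr:25  — WAW R7: wait I4 write@20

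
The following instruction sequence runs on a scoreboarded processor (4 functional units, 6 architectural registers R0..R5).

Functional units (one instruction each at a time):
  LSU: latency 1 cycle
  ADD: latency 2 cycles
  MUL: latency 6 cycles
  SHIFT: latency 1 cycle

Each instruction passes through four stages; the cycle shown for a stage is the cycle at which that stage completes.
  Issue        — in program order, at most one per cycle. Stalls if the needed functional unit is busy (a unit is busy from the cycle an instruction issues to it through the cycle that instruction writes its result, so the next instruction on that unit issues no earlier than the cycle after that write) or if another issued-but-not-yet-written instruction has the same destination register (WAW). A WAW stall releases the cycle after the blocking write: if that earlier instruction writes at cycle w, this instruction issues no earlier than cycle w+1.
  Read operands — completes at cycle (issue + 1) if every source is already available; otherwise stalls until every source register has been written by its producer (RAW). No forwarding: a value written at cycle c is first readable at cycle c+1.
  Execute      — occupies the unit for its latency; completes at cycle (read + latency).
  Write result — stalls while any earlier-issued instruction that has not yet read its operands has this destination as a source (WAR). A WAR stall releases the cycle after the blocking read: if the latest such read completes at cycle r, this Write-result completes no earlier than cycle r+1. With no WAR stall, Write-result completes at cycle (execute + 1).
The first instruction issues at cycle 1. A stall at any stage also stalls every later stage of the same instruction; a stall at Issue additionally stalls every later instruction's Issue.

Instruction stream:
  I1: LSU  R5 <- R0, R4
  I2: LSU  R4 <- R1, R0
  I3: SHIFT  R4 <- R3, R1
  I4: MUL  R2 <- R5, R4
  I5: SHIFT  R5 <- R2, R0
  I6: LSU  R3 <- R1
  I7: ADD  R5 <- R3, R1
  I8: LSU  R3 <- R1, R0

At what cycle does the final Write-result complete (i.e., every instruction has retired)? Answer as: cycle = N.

[1] I1 dispatched to LSU
[2] I1 operands ready
[3] I1 complete
[4] R5←I1
[5] I2 dispatched to LSU
[6] I2 operands ready
[7] I2 complete
[8] R4←I2
[9] I3 dispatched to SHIFT
[10] I3 operands ready | I4 dispatched to MUL
[11] I3 complete
[12] R4←I3
[13] I4 operands ready | I5 dispatched to SHIFT
[14] I6 dispatched to LSU
[15] I6 operands ready
[16] I6 complete
[17] R3←I6
[19] I4 complete
[20] R2←I4
[21] I5 operands ready
[22] I5 complete
[23] R5←I5
[24] I7 dispatched to ADD
[25] I7 operands ready | I8 dispatched to LSU
[26] I8 operands ready
[27] I7 complete | I8 complete
[28] R5←I7 | R3←I8

cycle = 28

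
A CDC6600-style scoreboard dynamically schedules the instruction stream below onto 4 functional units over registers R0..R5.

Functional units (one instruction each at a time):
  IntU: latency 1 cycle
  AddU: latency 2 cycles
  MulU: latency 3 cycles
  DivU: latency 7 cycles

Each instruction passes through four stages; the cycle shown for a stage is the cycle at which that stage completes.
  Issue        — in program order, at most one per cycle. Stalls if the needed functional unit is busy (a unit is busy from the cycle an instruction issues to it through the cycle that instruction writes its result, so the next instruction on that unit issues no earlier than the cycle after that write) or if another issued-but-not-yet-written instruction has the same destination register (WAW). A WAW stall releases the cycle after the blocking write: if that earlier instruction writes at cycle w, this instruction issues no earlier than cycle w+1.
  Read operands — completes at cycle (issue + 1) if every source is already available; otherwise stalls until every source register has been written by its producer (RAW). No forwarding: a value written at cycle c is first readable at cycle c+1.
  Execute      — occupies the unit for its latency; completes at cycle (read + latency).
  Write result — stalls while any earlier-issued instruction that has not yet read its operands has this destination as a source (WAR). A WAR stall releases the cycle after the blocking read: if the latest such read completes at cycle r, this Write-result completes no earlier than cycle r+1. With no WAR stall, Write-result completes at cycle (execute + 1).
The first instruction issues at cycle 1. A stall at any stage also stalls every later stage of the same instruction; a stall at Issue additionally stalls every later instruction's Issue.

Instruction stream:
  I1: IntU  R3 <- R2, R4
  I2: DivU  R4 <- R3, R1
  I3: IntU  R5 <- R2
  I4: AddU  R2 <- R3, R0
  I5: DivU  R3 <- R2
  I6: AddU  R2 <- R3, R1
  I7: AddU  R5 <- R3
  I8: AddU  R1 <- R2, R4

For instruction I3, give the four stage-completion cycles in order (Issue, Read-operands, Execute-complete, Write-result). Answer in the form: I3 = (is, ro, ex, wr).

  I1 | 1 | 2 | 3 | 4
  I2 | 2 | 5 | 12 | 13   RAW R3: wait I1 write@4
  I3 | 5 | 6 | 7 | 8   struct: IntU busy until I1 writes@4
  I4 | 6 | 7 | 9 | 10
  I5 | 14 | 15 | 22 | 23   struct: DivU busy until I2 writes@13
  I6 | 15 | 24 | 26 | 27   RAW R3: wait I5 write@23
  I7 | 28 | 29 | 31 | 32   struct: AddU busy until I6 writes@27
  I8 | 33 | 34 | 36 | 37   struct: AddU busy until I7 writes@32

I3 = (5, 6, 7, 8)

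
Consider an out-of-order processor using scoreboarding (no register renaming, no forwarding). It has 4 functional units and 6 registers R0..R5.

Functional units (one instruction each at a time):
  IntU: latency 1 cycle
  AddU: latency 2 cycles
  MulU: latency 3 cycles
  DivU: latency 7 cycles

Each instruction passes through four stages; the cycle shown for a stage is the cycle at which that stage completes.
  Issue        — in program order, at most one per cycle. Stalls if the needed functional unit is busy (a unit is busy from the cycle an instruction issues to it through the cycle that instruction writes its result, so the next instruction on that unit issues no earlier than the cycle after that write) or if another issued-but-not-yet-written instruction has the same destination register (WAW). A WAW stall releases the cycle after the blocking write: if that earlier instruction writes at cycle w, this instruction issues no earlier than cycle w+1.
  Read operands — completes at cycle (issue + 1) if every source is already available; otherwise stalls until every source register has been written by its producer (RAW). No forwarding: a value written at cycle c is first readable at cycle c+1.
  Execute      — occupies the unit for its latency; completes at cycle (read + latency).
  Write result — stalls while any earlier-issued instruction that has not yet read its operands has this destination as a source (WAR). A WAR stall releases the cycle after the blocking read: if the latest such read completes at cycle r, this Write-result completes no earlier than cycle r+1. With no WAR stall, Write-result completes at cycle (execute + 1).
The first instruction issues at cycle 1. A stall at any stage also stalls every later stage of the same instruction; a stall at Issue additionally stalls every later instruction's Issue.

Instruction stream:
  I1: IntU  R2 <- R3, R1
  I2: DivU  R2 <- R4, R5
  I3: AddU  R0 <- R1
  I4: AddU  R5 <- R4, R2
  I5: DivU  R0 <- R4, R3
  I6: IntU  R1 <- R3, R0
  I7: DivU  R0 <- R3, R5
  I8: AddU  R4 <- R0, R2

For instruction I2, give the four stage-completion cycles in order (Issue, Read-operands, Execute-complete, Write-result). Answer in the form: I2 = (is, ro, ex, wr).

I2 = (5, 6, 13, 14)

cycle 1: issue I1 (IntU)
cycle 2: I1 read-ops
cycle 3: I1 finished on IntU
cycle 4: I1→R2
cycle 5: issue I2 (DivU)
cycle 6: I2 read-ops; issue I3 (AddU)
cycle 7: I3 read-ops
cycle 9: I3 finished on AddU
cycle 10: I3→R0
cycle 11: issue I4 (AddU)
cycle 13: I2 finished on DivU
cycle 14: I2→R2
cycle 15: I4 read-ops; issue I5 (DivU)
cycle 16: I5 read-ops; issue I6 (IntU)
cycle 17: I4 finished on AddU
cycle 18: I4→R5
cycle 23: I5 finished on DivU
cycle 24: I5→R0
cycle 25: I6 read-ops; issue I7 (DivU)
cycle 26: I6 finished on IntU; I7 read-ops; issue I8 (AddU)
cycle 27: I6→R1
cycle 33: I7 finished on DivU
cycle 34: I7→R0
cycle 35: I8 read-ops
cycle 37: I8 finished on AddU
cycle 38: I8→R4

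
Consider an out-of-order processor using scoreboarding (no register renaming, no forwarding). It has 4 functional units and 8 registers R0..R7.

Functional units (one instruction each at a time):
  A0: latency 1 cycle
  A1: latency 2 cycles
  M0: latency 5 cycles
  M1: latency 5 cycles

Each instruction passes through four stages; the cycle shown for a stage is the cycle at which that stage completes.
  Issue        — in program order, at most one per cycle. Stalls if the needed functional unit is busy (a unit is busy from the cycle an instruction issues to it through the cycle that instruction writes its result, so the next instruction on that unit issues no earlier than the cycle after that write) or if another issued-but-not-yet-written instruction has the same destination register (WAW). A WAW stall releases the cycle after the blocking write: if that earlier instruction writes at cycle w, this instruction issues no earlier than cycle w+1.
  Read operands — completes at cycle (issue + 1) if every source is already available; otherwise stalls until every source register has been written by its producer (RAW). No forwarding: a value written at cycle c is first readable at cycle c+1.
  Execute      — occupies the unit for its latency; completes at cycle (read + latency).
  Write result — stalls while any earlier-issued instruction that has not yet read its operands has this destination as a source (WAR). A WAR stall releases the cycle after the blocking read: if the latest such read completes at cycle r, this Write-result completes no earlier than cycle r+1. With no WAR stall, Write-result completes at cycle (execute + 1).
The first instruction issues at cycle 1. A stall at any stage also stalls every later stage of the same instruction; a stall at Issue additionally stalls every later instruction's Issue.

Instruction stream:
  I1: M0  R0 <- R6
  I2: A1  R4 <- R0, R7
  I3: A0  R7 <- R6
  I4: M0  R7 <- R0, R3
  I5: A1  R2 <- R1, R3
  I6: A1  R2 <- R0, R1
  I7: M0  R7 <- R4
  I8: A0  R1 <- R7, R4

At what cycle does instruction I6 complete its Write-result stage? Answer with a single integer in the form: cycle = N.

[1] I1 issues→M0
[2] I1 reads; I2 issues→A1
[3] I3 issues→A0
[4] I3 reads
[5] I3 exec-done
[7] I1 exec-done
[8] I1 writes R0
[9] I2 reads
[10] I3 writes R7
[11] I2 exec-done; I4 issues→M0
[12] I2 writes R4; I4 reads
[13] I5 issues→A1
[14] I5 reads
[16] I5 exec-done
[17] I4 exec-done; I5 writes R2
[18] I4 writes R7; I6 issues→A1
[19] I6 reads; I7 issues→M0
[20] I7 reads; I8 issues→A0
[21] I6 exec-done
[22] I6 writes R2
[25] I7 exec-done
[26] I7 writes R7
[27] I8 reads
[28] I8 exec-done
[29] I8 writes R1

cycle = 22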